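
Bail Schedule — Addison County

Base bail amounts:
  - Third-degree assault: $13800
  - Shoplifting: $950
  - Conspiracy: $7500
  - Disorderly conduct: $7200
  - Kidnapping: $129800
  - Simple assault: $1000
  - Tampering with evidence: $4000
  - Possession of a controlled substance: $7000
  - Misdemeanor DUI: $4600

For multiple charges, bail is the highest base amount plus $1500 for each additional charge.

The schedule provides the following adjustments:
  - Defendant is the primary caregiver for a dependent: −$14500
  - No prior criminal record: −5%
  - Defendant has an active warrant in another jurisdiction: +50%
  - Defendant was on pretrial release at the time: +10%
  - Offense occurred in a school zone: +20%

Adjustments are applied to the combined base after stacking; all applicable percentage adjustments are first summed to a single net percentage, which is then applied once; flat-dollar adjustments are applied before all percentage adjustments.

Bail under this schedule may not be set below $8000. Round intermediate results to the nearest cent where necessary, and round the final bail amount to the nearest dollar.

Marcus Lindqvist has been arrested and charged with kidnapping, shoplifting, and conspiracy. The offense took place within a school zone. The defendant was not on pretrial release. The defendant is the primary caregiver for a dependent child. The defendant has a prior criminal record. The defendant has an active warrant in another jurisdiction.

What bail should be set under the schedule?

$201110

Base amounts from the schedule: kidnapping $129800; shoplifting $950; conspiracy $7500.
Stacking rule: highest base plus $1500 per additional charge. Highest is kidnapping at $129800; 2 additional charges → +$3000. Combined base = $132800.
Defendant is the primary caregiver for a dependent (−$14500 flat): $132800 − $14500 = $118300.
Net percentage adjustment: +50% +20% = +70%. $118300 × 1.7 = $201110.
$201110 is at or above the $8000 minimum.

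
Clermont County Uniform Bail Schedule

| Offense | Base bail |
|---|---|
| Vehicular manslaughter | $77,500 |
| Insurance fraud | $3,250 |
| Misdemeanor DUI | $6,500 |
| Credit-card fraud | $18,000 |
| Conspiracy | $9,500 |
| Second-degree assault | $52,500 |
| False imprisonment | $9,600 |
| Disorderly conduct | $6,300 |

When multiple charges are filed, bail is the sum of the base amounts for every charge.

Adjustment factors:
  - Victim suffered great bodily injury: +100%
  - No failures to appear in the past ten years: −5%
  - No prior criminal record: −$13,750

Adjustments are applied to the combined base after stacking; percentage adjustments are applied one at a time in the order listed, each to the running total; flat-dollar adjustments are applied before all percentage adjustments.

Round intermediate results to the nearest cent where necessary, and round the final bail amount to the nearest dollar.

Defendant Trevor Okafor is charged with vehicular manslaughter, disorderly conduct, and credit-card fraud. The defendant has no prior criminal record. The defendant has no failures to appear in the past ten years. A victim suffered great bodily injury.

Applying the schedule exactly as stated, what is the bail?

Base amounts from the schedule: vehicular manslaughter $77,500; disorderly conduct $6,300; credit-card fraud $18,000.
Stacking rule: sum of all bases. $77,500 + $6,300 + $18,000 = $101,800.
No prior criminal record (−$13,750 flat): $101,800 − $13,750 = $88,050.
Victim suffered great bodily injury (+100%): $88,050 × 2 = $176,100.
No failures to appear in the past ten years (−5%): $176,100 × 0.95 = $167,295.

$167,295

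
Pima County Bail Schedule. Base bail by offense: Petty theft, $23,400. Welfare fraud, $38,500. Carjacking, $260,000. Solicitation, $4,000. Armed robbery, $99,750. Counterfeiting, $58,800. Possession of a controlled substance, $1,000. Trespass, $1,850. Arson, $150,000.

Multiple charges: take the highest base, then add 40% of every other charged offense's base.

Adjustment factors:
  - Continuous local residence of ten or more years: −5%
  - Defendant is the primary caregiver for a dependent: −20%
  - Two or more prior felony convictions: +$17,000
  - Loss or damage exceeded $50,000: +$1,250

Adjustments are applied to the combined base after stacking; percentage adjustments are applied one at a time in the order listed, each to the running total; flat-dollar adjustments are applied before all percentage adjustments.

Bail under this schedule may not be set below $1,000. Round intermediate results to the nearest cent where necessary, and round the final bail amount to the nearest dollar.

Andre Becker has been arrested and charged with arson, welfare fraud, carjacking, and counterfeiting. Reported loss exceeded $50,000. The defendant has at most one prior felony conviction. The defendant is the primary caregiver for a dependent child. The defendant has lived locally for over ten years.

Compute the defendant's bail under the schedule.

Base amounts from the schedule: arson $150,000; welfare fraud $38,500; carjacking $260,000; counterfeiting $58,800.
Stacking rule: highest base plus 40% of each additional charge. Highest is carjacking at $260,000. Additional: $150,000 × 40% = $60,000; $38,500 × 40% = $15,400; $58,800 × 40% = $23,520. Combined base = $260,000 + $98,920 = $358,920.
Loss or damage exceeded $50,000 (+$1,250 flat): $358,920 + $1,250 = $360,170.
Continuous local residence of ten or more years (−5%): $360,170 × 0.95 = $342,161.50.
Defendant is the primary caregiver for a dependent (−20%): $342,161.50 × 0.8 = $273,729.20.
$273,729.20 is at or above the $1,000 minimum.
Rounded to the nearest dollar: $273,729.

$273,729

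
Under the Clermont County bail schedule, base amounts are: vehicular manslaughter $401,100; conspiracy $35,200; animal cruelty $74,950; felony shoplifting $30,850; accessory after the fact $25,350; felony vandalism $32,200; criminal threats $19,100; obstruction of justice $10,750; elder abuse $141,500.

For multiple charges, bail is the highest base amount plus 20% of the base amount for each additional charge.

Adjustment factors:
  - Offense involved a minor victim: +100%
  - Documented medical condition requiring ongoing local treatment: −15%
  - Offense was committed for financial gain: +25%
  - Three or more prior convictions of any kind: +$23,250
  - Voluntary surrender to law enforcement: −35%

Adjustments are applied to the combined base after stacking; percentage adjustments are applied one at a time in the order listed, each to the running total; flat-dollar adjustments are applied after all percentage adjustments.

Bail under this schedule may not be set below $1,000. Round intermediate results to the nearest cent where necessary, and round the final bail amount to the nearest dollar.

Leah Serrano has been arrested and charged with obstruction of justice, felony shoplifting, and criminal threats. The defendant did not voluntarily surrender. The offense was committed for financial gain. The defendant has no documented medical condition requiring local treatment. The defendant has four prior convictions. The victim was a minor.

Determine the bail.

Base amounts from the schedule: obstruction of justice $10,750; felony shoplifting $30,850; criminal threats $19,100.
Stacking rule: highest base plus 20% of each additional charge. Highest is felony shoplifting at $30,850. Additional: $10,750 × 20% = $2,150; $19,100 × 20% = $3,820. Combined base = $30,850 + $5,970 = $36,820.
Offense involved a minor victim (+100%): $36,820 × 2 = $73,640.
Offense was committed for financial gain (+25%): $73,640 × 1.25 = $92,050.
Three or more prior convictions of any kind (+$23,250 flat): $92,050 + $23,250 = $115,300.
$115,300 is at or above the $1,000 minimum.

$115,300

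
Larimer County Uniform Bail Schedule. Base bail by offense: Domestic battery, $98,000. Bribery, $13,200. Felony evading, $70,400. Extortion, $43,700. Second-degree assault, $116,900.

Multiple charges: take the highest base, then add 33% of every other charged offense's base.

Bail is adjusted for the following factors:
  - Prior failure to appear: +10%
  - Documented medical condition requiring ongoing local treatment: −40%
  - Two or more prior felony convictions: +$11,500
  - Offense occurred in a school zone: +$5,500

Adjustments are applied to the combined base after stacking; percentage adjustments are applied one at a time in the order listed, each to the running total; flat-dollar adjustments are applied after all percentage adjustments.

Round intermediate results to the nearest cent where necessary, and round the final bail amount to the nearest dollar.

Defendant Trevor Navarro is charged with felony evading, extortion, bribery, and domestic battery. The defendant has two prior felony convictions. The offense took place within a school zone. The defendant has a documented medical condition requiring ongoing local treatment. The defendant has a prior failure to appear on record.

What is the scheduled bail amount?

Base amounts from the schedule: felony evading $70,400; extortion $43,700; bribery $13,200; domestic battery $98,000.
Stacking rule: highest base plus 33% of each additional charge. Highest is domestic battery at $98,000. Additional: $70,400 × 33% = $23,232; $43,700 × 33% = $14,421; $13,200 × 33% = $4,356. Combined base = $98,000 + $42,009 = $140,009.
Prior failure to appear (+10%): $140,009 × 1.1 = $154,009.90.
Documented medical condition requiring ongoing local treatment (−40%): $154,009.90 × 0.6 = $92,405.94.
Two or more prior felony convictions (+$11,500 flat): $92,405.94 + $11,500 = $103,905.94.
Offense occurred in a school zone (+$5,500 flat): $103,905.94 + $5,500 = $109,405.94.
Rounded to the nearest dollar: $109,406.

$109,406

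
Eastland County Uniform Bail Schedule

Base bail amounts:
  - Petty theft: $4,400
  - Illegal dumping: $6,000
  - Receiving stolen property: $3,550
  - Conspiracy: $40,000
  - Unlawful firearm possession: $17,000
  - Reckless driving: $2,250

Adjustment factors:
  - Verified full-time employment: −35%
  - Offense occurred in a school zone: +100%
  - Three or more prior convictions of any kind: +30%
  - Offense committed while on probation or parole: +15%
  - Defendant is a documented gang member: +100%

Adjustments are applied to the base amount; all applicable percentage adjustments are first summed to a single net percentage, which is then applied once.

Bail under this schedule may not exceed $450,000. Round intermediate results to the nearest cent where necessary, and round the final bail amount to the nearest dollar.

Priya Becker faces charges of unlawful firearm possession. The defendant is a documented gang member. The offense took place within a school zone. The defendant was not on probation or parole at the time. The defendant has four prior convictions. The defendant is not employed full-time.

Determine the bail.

$56,100

Base amounts from the schedule: unlawful firearm possession $17,000.
Single charge. Combined base = $17,000.
Net percentage adjustment: +100% +30% +100% = +230%. $17,000 × 3.3 = $56,100.
$56,100 is within the $450,000 maximum.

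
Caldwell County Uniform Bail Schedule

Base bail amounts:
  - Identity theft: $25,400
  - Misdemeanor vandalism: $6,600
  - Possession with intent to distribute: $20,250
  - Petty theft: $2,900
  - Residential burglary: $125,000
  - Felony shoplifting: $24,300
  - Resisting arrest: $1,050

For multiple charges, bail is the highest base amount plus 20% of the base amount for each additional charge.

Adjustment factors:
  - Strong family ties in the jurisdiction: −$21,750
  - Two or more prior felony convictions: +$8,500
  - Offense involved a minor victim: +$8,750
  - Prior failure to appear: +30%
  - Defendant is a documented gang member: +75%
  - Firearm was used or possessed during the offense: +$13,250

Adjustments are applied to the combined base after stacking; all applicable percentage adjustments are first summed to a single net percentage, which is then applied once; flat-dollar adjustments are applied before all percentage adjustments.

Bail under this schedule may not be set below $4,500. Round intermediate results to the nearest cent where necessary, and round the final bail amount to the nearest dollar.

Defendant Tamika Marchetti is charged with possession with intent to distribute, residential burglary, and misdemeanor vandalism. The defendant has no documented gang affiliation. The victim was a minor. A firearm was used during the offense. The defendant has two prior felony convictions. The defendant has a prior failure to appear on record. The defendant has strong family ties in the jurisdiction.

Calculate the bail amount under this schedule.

$180,856

Base amounts from the schedule: possession with intent to distribute $20,250; residential burglary $125,000; misdemeanor vandalism $6,600.
Stacking rule: highest base plus 20% of each additional charge. Highest is residential burglary at $125,000. Additional: $20,250 × 20% = $4,050; $6,600 × 20% = $1,320. Combined base = $125,000 + $5,370 = $130,370.
Strong family ties in the jurisdiction (−$21,750 flat): $130,370 − $21,750 = $108,620.
Two or more prior felony convictions (+$8,500 flat): $108,620 + $8,500 = $117,120.
Offense involved a minor victim (+$8,750 flat): $117,120 + $8,750 = $125,870.
Firearm was used or possessed during the offense (+$13,250 flat): $125,870 + $13,250 = $139,120.
Prior failure to appear (+30%): $139,120 × 1.3 = $180,856.
$180,856 is at or above the $4,500 minimum.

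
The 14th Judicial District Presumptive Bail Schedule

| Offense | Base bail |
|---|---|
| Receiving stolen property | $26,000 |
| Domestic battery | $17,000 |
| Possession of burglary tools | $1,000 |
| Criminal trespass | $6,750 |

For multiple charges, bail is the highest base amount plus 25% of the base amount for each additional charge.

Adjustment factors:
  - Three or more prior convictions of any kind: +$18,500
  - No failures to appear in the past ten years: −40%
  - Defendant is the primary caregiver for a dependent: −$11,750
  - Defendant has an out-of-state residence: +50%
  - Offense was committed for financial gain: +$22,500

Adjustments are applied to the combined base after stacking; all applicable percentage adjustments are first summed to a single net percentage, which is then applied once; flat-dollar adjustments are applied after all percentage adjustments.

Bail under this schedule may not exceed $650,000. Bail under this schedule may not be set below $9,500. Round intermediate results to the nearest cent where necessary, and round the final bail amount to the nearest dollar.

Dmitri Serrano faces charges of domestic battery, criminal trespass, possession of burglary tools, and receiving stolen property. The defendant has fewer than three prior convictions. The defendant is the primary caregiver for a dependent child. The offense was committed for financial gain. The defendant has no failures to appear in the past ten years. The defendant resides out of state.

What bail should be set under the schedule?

$46,156

Base amounts from the schedule: domestic battery $17,000; criminal trespass $6,750; possession of burglary tools $1,000; receiving stolen property $26,000.
Stacking rule: highest base plus 25% of each additional charge. Highest is receiving stolen property at $26,000. Additional: $17,000 × 25% = $4,250; $6,750 × 25% = $1,687.50; $1,000 × 25% = $250. Combined base = $26,000 + $6,187.50 = $32,187.50.
Net percentage adjustment: −40% +50% = +10%. $32,187.50 × 1.1 = $35,406.25.
Defendant is the primary caregiver for a dependent (−$11,750 flat): $35,406.25 − $11,750 = $23,656.25.
Offense was committed for financial gain (+$22,500 flat): $23,656.25 + $22,500 = $46,156.25.
$46,156.25 is within the $650,000 maximum.
$46,156.25 is at or above the $9,500 minimum.
Rounded to the nearest dollar: $46,156.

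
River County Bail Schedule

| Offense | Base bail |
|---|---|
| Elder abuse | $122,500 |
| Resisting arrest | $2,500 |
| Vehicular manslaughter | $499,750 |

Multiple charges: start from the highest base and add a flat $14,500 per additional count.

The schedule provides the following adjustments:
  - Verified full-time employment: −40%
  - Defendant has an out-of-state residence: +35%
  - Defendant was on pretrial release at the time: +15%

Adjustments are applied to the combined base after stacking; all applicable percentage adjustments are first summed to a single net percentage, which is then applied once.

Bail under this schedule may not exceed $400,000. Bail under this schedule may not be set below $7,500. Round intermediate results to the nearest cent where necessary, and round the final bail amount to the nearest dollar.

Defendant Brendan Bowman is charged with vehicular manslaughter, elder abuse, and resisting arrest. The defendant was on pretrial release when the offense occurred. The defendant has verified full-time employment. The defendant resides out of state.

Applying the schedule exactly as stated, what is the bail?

Base amounts from the schedule: vehicular manslaughter $499,750; elder abuse $122,500; resisting arrest $2,500.
Stacking rule: highest base plus $14,500 per additional charge. Highest is vehicular manslaughter at $499,750; 2 additional charges → +$29,000. Combined base = $528,750.
Net percentage adjustment: −40% +35% +15% = +10%. $528,750 × 1.1 = $581,625.
Result $581,625 exceeds the maximum of $400,000; bail is capped at $400,000.
$400,000 is at or above the $7,500 minimum.

$400,000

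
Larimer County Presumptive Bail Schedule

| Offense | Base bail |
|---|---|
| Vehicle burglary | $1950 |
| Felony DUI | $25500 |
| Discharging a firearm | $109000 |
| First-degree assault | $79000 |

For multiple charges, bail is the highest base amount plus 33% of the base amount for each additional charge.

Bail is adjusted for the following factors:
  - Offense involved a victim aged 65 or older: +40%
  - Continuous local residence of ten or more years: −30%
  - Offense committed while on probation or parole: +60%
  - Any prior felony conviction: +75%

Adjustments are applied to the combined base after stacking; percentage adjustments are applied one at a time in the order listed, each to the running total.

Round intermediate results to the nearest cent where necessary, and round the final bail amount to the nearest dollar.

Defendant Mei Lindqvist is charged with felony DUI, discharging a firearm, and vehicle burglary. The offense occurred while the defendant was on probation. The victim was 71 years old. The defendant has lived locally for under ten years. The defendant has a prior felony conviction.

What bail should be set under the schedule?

$462789

Base amounts from the schedule: felony DUI $25500; discharging a firearm $109000; vehicle burglary $1950.
Stacking rule: highest base plus 33% of each additional charge. Highest is discharging a firearm at $109000. Additional: $25500 × 33% = $8415; $1950 × 33% = $643.50. Combined base = $109000 + $9058.50 = $118058.50.
Offense involved a victim aged 65 or older (+40%): $118058.50 × 1.4 = $165281.90.
Offense committed while on probation or parole (+60%): $165281.90 × 1.6 = $264451.04.
Any prior felony conviction (+75%): $264451.04 × 1.75 = $462789.32.
Rounded to the nearest dollar: $462789.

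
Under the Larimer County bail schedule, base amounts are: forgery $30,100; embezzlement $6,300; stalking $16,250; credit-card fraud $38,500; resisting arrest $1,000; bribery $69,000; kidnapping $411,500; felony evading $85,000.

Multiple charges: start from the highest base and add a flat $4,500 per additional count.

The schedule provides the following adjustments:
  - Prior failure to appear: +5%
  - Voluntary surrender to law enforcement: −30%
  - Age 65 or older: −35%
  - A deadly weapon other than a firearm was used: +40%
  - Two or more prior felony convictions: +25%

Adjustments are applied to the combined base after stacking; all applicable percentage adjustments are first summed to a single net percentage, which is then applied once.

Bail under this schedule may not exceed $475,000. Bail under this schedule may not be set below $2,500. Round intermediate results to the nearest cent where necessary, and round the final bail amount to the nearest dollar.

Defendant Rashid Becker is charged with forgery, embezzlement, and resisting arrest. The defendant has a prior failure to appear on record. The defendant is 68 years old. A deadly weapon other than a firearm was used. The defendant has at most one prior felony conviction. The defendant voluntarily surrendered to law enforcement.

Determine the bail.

Base amounts from the schedule: forgery $30,100; embezzlement $6,300; resisting arrest $1,000.
Stacking rule: highest base plus $4,500 per additional charge. Highest is forgery at $30,100; 2 additional charges → +$9,000. Combined base = $39,100.
Net percentage adjustment: +5% −30% −35% +40% = −20%. $39,100 × 0.8 = $31,280.
$31,280 is within the $475,000 maximum.
$31,280 is at or above the $2,500 minimum.

$31,280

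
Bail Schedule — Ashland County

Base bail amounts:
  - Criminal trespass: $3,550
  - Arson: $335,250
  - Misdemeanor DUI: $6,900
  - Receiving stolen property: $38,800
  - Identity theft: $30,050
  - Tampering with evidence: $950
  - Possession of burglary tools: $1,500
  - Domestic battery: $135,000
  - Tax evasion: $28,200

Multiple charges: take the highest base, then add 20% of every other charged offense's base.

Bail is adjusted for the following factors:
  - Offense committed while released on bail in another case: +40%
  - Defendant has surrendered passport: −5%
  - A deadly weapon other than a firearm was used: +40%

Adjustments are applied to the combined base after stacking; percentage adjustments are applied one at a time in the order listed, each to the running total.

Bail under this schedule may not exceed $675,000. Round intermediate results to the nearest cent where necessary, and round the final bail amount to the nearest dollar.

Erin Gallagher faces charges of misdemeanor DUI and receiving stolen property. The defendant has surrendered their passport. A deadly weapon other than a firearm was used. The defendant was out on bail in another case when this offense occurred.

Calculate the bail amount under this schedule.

Base amounts from the schedule: misdemeanor DUI $6,900; receiving stolen property $38,800.
Stacking rule: highest base plus 20% of each additional charge. Highest is receiving stolen property at $38,800. Additional: $6,900 × 20% = $1,380. Combined base = $38,800 + $1,380 = $40,180.
Offense committed while released on bail in another case (+40%): $40,180 × 1.4 = $56,252.
Defendant has surrendered passport (−5%): $56,252 × 0.95 = $53,439.40.
A deadly weapon other than a firearm was used (+40%): $53,439.40 × 1.4 = $74,815.16.
$74,815.16 is within the $675,000 maximum.
Rounded to the nearest dollar: $74,815.

$74,815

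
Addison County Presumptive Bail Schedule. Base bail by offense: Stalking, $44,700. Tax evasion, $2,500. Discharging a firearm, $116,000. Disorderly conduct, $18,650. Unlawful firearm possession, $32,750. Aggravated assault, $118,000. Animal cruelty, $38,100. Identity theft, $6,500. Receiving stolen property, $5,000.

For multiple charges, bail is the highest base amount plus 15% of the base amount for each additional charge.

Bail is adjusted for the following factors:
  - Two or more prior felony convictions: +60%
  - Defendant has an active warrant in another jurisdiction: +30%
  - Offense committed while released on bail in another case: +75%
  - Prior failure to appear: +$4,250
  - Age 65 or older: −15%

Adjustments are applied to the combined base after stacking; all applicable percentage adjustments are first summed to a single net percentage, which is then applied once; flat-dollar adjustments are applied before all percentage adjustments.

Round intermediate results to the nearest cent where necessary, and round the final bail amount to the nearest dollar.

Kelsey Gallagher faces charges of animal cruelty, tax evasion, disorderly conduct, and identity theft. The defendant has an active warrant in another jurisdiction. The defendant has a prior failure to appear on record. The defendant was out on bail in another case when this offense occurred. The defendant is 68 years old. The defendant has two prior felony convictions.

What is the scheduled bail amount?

Base amounts from the schedule: animal cruelty $38,100; tax evasion $2,500; disorderly conduct $18,650; identity theft $6,500.
Stacking rule: highest base plus 15% of each additional charge. Highest is animal cruelty at $38,100. Additional: $2,500 × 15% = $375; $18,650 × 15% = $2,797.50; $6,500 × 15% = $975. Combined base = $38,100 + $4,147.50 = $42,247.50.
Prior failure to appear (+$4,250 flat): $42,247.50 + $4,250 = $46,497.50.
Net percentage adjustment: +60% +30% +75% −15% = +150%. $46,497.50 × 2.5 = $116,243.75.
Rounded to the nearest dollar: $116,244.

$116,244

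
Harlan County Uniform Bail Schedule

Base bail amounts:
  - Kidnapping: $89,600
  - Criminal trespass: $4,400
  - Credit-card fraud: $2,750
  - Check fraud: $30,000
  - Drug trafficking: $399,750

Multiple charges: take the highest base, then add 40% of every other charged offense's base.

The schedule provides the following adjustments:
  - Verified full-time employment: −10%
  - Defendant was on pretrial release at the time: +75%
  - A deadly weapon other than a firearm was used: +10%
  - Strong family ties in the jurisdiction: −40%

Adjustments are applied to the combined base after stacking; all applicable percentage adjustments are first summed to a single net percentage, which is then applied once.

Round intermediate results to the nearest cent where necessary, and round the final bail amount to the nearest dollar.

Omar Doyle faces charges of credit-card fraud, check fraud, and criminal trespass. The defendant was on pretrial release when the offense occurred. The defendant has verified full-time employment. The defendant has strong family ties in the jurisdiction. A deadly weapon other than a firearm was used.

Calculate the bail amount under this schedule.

Base amounts from the schedule: credit-card fraud $2,750; check fraud $30,000; criminal trespass $4,400.
Stacking rule: highest base plus 40% of each additional charge. Highest is check fraud at $30,000. Additional: $2,750 × 40% = $1,100; $4,400 × 40% = $1,760. Combined base = $30,000 + $2,860 = $32,860.
Net percentage adjustment: −10% +75% +10% −40% = +35%. $32,860 × 1.35 = $44,361.

$44,361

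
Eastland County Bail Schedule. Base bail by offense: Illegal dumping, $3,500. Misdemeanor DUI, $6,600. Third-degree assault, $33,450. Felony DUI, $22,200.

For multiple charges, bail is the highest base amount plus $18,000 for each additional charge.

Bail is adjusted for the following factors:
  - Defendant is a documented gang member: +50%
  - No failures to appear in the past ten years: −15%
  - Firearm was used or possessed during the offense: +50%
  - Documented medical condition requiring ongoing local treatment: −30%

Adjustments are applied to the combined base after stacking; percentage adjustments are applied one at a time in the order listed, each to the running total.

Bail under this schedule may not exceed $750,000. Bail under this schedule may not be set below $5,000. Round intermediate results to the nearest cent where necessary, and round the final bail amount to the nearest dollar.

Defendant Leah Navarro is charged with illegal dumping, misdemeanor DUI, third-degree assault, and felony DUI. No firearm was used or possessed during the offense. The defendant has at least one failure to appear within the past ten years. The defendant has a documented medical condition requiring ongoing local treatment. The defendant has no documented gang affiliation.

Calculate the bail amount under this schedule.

$61,215

Base amounts from the schedule: illegal dumping $3,500; misdemeanor DUI $6,600; third-degree assault $33,450; felony DUI $22,200.
Stacking rule: highest base plus $18,000 per additional charge. Highest is third-degree assault at $33,450; 3 additional charges → +$54,000. Combined base = $87,450.
Documented medical condition requiring ongoing local treatment (−30%): $87,450 × 0.7 = $61,215.
$61,215 is within the $750,000 maximum.
$61,215 is at or above the $5,000 minimum.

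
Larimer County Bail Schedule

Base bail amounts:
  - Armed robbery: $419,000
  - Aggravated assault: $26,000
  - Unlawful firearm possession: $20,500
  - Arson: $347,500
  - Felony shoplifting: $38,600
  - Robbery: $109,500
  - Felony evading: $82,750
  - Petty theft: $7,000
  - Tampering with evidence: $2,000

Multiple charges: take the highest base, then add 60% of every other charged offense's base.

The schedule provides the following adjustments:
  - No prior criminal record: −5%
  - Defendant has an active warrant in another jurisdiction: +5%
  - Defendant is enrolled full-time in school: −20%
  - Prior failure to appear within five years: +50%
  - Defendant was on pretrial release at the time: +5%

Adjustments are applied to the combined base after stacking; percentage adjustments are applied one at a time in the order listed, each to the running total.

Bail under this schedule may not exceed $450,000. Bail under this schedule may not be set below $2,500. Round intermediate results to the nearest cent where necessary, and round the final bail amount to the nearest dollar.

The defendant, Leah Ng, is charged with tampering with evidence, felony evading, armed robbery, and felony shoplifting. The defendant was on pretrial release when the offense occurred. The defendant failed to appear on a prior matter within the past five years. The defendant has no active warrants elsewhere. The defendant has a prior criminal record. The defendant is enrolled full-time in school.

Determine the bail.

$450,000

Base amounts from the schedule: tampering with evidence $2,000; felony evading $82,750; armed robbery $419,000; felony shoplifting $38,600.
Stacking rule: highest base plus 60% of each additional charge. Highest is armed robbery at $419,000. Additional: $2,000 × 60% = $1,200; $82,750 × 60% = $49,650; $38,600 × 60% = $23,160. Combined base = $419,000 + $74,010 = $493,010.
Defendant is enrolled full-time in school (−20%): $493,010 × 0.8 = $394,408.
Prior failure to appear within five years (+50%): $394,408 × 1.5 = $591,612.
Defendant was on pretrial release at the time (+5%): $591,612 × 1.05 = $621,192.60.
Result $621,192.60 exceeds the maximum of $450,000; bail is capped at $450,000.
$450,000 is at or above the $2,500 minimum.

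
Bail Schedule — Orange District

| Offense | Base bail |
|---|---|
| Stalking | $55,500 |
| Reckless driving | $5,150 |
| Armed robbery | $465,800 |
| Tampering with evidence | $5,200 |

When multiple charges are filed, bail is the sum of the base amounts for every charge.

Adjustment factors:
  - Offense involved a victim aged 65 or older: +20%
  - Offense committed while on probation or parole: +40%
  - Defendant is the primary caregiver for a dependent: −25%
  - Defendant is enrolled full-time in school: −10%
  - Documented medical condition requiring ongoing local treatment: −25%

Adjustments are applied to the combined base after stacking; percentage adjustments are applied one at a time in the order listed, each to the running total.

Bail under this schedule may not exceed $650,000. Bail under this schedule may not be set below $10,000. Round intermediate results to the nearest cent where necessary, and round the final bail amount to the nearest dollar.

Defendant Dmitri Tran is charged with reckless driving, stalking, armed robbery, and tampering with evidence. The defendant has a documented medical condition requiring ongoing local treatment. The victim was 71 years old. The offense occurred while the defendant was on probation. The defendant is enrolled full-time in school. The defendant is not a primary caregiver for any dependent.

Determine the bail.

$602,891

Base amounts from the schedule: reckless driving $5,150; stalking $55,500; armed robbery $465,800; tampering with evidence $5,200.
Stacking rule: sum of all bases. $5,150 + $55,500 + $465,800 + $5,200 = $531,650.
Offense involved a victim aged 65 or older (+20%): $531,650 × 1.2 = $637,980.
Offense committed while on probation or parole (+40%): $637,980 × 1.4 = $893,172.
Defendant is enrolled full-time in school (−10%): $893,172 × 0.9 = $803,854.80.
Documented medical condition requiring ongoing local treatment (−25%): $803,854.80 × 0.75 = $602,891.10.
$602,891.10 is within the $650,000 maximum.
$602,891.10 is at or above the $10,000 minimum.
Rounded to the nearest dollar: $602,891.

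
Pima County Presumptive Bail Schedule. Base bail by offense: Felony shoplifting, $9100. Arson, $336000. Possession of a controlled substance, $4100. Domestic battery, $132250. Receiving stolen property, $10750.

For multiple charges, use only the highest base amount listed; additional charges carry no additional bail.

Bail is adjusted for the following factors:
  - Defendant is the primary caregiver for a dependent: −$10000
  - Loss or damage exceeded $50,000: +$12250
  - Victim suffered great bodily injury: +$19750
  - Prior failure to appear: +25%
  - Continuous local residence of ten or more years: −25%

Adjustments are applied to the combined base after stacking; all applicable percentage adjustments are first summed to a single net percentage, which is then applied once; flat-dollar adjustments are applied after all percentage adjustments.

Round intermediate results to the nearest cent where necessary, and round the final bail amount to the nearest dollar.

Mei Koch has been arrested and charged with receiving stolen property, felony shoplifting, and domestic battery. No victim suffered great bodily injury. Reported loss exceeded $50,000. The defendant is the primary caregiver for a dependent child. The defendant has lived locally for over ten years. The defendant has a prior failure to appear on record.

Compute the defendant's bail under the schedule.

$134500

Base amounts from the schedule: receiving stolen property $10750; felony shoplifting $9100; domestic battery $132250.
Stacking rule: use the highest base only. Highest is domestic battery at $132250. Combined base = $132250.
Net percentage adjustment: +25% −25% = +0%. $132250 × 1 = $132250.
Defendant is the primary caregiver for a dependent (−$10000 flat): $132250 − $10000 = $122250.
Loss or damage exceeded $50,000 (+$12250 flat): $122250 + $12250 = $134500.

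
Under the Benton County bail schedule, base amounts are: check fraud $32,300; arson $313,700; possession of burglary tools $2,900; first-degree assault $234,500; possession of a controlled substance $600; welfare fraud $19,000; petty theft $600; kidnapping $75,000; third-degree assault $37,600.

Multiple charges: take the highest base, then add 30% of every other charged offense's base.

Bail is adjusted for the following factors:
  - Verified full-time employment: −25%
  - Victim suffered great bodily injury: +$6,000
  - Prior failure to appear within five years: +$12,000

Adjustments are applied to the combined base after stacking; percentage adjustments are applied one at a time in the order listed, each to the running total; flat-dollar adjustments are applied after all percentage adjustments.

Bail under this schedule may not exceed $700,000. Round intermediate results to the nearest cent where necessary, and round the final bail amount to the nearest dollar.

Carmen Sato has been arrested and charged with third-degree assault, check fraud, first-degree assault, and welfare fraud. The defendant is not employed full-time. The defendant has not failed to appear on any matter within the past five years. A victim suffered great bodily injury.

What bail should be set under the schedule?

Base amounts from the schedule: third-degree assault $37,600; check fraud $32,300; first-degree assault $234,500; welfare fraud $19,000.
Stacking rule: highest base plus 30% of each additional charge. Highest is first-degree assault at $234,500. Additional: $37,600 × 30% = $11,280; $32,300 × 30% = $9,690; $19,000 × 30% = $5,700. Combined base = $234,500 + $26,670 = $261,170.
Victim suffered great bodily injury (+$6,000 flat): $261,170 + $6,000 = $267,170.
$267,170 is within the $700,000 maximum.

$267,170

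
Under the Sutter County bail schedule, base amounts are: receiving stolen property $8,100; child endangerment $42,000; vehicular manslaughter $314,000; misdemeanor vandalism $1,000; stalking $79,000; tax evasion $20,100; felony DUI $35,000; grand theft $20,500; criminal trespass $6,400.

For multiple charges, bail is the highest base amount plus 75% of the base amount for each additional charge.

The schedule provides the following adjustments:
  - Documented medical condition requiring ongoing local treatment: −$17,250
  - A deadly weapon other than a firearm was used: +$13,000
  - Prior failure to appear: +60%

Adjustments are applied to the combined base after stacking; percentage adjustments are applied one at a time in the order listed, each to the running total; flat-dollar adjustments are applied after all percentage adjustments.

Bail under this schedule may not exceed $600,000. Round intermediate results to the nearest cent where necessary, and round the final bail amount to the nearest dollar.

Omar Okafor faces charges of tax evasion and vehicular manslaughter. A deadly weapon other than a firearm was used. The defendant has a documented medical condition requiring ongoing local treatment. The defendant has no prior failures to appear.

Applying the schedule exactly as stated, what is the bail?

Base amounts from the schedule: tax evasion $20,100; vehicular manslaughter $314,000.
Stacking rule: highest base plus 75% of each additional charge. Highest is vehicular manslaughter at $314,000. Additional: $20,100 × 75% = $15,075. Combined base = $314,000 + $15,075 = $329,075.
Documented medical condition requiring ongoing local treatment (−$17,250 flat): $329,075 − $17,250 = $311,825.
A deadly weapon other than a firearm was used (+$13,000 flat): $311,825 + $13,000 = $324,825.
$324,825 is within the $600,000 maximum.

$324,825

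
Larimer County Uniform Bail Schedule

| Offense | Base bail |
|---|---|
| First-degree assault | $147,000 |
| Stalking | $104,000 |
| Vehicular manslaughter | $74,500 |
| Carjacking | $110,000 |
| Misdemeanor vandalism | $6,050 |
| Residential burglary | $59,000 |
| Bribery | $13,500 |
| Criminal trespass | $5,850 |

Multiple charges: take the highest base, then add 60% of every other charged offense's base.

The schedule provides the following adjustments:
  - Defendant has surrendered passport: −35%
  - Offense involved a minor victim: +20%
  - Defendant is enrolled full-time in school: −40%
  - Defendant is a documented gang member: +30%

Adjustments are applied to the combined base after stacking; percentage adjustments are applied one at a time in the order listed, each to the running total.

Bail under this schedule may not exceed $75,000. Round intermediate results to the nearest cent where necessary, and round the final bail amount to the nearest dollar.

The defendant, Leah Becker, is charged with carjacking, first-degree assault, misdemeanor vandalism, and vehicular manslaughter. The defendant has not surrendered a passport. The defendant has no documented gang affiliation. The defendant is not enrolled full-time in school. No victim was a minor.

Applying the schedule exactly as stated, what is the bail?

Base amounts from the schedule: carjacking $110,000; first-degree assault $147,000; misdemeanor vandalism $6,050; vehicular manslaughter $74,500.
Stacking rule: highest base plus 60% of each additional charge. Highest is first-degree assault at $147,000. Additional: $110,000 × 60% = $66,000; $6,050 × 60% = $3,630; $74,500 × 60% = $44,700. Combined base = $147,000 + $114,330 = $261,330.
No adjustment factors apply to this defendant.
Result $261,330 exceeds the maximum of $75,000; bail is capped at $75,000.

$75,000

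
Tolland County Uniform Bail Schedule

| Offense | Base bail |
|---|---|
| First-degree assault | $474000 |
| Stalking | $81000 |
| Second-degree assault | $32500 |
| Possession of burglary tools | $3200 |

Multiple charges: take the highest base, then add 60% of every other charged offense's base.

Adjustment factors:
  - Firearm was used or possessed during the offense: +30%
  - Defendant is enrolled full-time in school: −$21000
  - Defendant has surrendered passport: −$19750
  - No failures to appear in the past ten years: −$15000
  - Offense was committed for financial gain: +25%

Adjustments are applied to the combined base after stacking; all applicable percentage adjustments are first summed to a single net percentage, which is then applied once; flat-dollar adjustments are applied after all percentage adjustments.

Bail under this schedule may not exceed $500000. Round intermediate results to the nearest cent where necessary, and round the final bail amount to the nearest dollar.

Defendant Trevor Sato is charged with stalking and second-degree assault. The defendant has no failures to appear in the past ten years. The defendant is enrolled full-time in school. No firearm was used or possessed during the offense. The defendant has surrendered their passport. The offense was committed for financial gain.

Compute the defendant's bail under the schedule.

$69875

Base amounts from the schedule: stalking $81000; second-degree assault $32500.
Stacking rule: highest base plus 60% of each additional charge. Highest is stalking at $81000. Additional: $32500 × 60% = $19500. Combined base = $81000 + $19500 = $100500.
Offense was committed for financial gain (+25%): $100500 × 1.25 = $125625.
Defendant is enrolled full-time in school (−$21000 flat): $125625 − $21000 = $104625.
Defendant has surrendered passport (−$19750 flat): $104625 − $19750 = $84875.
No failures to appear in the past ten years (−$15000 flat): $84875 − $15000 = $69875.
$69875 is within the $500000 maximum.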